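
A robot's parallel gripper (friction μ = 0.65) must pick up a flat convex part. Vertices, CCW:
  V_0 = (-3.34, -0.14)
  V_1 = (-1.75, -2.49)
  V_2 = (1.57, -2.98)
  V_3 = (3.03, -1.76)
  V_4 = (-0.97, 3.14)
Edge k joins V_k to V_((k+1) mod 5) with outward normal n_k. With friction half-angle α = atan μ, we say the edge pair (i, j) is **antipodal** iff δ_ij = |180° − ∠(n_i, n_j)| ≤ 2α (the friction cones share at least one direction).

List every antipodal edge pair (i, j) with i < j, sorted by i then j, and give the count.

count = 4; pairs: (0,3), (1,3), (1,4), (2,4)

α = atan 0.65 = 33.02°;  2α = 66.05°
n_0 = (-0.8282, -0.5604)
n_1 = (-0.1460, -0.9893)
n_2 = (+0.6412, -0.7674)
n_3 = (+0.7747, +0.6324)
n_4 = (-0.8105, +0.5857)
  (0,1): δ = 132.48°  ·
  (0,2): δ = 84.20°  ·
  (0,3): δ = 5.14°  ✓
  (0,4): δ = 110.07°  ·
  (1,2): δ = 131.72°  ·
  (1,3): δ = 42.38°  ✓
  (1,4): δ = 62.55°  ✓
  (2,3): δ = 90.66°  ·
  (2,4): δ = 14.27°  ✓
  (3,4): δ = 75.08°  ·
antipodal pairs: 4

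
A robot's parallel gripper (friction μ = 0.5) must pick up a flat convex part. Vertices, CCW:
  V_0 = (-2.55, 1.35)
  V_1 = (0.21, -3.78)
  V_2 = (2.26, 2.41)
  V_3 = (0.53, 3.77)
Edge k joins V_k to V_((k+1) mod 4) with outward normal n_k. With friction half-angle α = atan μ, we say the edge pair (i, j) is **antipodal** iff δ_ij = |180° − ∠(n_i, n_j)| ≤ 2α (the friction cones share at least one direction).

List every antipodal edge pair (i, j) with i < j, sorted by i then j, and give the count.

count = 3; pairs: (0,1), (0,2), (1,3)

α = atan 0.5 = 26.57°;  2α = 53.13°
n_0 = (-0.8806, -0.4738)
n_1 = (+0.9493, -0.3144)
n_2 = (+0.6180, +0.7862)
n_3 = (-0.6178, +0.7863)
  (0,1): δ = 46.60°  ✓
  (0,2): δ = 23.55°  ✓
  (0,3): δ = 99.88°  ·
  (1,2): δ = 109.85°  ·
  (1,3): δ = 33.52°  ✓
  (2,3): δ = 103.67°  ·
antipodal pairs: 3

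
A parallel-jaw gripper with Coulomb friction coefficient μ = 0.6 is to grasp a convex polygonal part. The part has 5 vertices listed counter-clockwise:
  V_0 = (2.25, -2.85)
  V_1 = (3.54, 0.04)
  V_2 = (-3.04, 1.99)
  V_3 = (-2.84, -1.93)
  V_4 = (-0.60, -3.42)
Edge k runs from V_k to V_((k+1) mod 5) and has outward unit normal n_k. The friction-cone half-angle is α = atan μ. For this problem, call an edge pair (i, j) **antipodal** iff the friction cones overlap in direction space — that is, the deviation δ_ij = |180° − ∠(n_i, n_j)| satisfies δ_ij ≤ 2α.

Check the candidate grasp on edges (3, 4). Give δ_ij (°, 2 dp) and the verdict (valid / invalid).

δ = 135.06°, invalid

α = atan 0.6 = 30.96°;  2α = 61.93°
edge 3: e_3 = (+2.24, -1.49);  n_3 = (-0.5538, -0.8326)
edge 4: e_4 = (+2.85, +0.57);  n_4 = (+0.1961, -0.9806)
∠(n_3, n_4) = 44.94°
δ = |180° − 44.94°| = 135.06°
135.06° > 2α = 61.93°  →  invalid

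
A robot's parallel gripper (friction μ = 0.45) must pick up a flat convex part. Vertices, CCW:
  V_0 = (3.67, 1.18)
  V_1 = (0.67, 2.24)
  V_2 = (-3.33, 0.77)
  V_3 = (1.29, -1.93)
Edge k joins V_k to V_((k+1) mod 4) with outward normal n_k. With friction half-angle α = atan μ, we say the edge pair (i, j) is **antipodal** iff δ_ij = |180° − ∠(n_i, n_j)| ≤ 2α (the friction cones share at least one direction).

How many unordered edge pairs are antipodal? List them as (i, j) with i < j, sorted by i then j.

α = atan 0.45 = 24.23°;  2α = 48.46°
n_0 = (+0.3331, +0.9429)
n_1 = (-0.3449, +0.9386)
n_2 = (-0.5046, -0.8634)
n_3 = (+0.7941, -0.6077)
  (0,1): δ = 140.36°  ·
  (0,2): δ = 10.84°  ✓
  (0,3): δ = 72.03°  ·
  (1,2): δ = 50.48°  ·
  (1,3): δ = 32.40°  ✓
  (2,3): δ = 97.12°  ·
antipodal pairs: 2

count = 2; pairs: (0,2), (1,3)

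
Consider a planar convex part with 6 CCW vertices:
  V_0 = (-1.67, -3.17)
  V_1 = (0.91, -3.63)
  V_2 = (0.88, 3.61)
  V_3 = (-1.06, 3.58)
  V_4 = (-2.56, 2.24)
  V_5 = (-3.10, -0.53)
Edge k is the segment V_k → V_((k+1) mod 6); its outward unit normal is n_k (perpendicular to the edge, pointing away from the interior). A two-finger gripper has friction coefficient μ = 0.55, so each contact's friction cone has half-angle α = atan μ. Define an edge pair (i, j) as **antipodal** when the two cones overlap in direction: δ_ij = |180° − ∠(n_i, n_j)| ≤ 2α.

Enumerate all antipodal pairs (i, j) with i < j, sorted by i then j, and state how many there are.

α = atan 0.55 = 28.81°;  2α = 57.62°
n_0 = (-0.1755, -0.9845)
n_1 = (+1.0000, +0.0041)
n_2 = (-0.0155, +0.9999)
n_3 = (-0.6662, +0.7458)
n_4 = (-0.9815, +0.1913)
n_5 = (-0.8793, -0.4763)
  (0,1): δ = 79.65°  ·
  (0,2): δ = 11.00°  ✓
  (0,3): δ = 51.88°  ✓
  (0,4): δ = 89.08°  ·
  (0,5): δ = 128.55°  ·
  (1,2): δ = 89.35°  ·
  (1,3): δ = 48.46°  ✓
  (1,4): δ = 11.27°  ✓
  (1,5): δ = 28.21°  ✓
  (2,3): δ = 139.11°  ·
  (2,4): δ = 101.92°  ·
  (2,5): δ = 62.44°  ·
  (3,4): δ = 142.81°  ·
  (3,5): δ = 103.33°  ·
  (4,5): δ = 140.53°  ·
antipodal pairs: 5

count = 5; pairs: (0,2), (0,3), (1,3), (1,4), (1,5)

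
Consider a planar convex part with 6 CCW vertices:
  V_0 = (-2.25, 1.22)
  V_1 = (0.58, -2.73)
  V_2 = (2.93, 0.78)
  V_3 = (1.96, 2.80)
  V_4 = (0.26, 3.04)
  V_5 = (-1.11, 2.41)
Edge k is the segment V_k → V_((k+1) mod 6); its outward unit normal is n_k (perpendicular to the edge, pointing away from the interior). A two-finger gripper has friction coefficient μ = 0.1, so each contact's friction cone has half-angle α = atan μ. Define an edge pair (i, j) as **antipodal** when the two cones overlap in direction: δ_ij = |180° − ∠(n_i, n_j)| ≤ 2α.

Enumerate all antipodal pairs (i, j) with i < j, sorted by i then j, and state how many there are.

α = atan 0.1 = 5.71°;  2α = 11.42°
n_0 = (-0.8129, -0.5824)
n_1 = (+0.8310, -0.5563)
n_2 = (+0.9015, +0.4329)
n_3 = (+0.1398, +0.9902)
n_4 = (-0.4178, +0.9085)
n_5 = (-0.7221, +0.6918)
  (0,1): δ = 69.42°  ·
  (0,2): δ = 9.97°  ✓
  (0,3): δ = 46.34°  ·
  (0,4): δ = 79.08°  ·
  (0,5): δ = 100.61°  ·
  (1,2): δ = 120.55°  ·
  (1,3): δ = 64.23°  ·
  (1,4): δ = 31.50°  ·
  (1,5): δ = 9.97°  ✓
  (2,3): δ = 123.69°  ·
  (2,4): δ = 90.95°  ·
  (2,5): δ = 69.42°  ·
  (3,4): δ = 147.27°  ·
  (3,5): δ = 125.73°  ·
  (4,5): δ = 158.47°  ·
antipodal pairs: 2

count = 2; pairs: (0,2), (1,5)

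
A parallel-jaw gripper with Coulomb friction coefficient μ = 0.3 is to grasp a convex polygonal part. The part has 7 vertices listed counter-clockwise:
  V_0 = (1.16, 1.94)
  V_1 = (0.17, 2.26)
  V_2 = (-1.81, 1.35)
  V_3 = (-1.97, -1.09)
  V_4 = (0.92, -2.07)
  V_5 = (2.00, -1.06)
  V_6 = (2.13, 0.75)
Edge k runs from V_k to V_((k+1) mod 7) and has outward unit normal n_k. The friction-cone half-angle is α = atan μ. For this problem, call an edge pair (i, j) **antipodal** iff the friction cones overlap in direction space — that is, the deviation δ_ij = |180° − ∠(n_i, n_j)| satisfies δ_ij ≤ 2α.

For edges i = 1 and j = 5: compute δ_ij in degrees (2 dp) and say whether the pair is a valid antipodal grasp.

δ = 61.21°, invalid

α = atan 0.3 = 16.70°;  2α = 33.40°
edge 1: e_1 = (-1.98, -0.91);  n_1 = (-0.4176, +0.9086)
edge 5: e_5 = (+0.13, +1.81);  n_5 = (+0.9974, -0.0716)
∠(n_1, n_5) = 118.79°
δ = |180° − 118.79°| = 61.21°
61.21° > 2α = 33.40°  →  invalid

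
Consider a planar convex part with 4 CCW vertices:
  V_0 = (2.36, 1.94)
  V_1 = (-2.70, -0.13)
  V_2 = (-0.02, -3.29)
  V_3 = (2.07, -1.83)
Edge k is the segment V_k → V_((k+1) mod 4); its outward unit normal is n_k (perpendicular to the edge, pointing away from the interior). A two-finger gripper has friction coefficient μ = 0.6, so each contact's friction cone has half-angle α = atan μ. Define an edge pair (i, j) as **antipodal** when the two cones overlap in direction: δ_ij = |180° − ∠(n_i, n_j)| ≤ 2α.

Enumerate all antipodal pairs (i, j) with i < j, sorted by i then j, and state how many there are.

count = 2; pairs: (0,2), (1,3)

α = atan 0.6 = 30.96°;  2α = 61.93°
n_0 = (-0.3786, +0.9255)
n_1 = (-0.7627, -0.6468)
n_2 = (+0.5727, -0.8198)
n_3 = (+0.9971, -0.0767)
  (0,1): δ = 71.95°  ·
  (0,2): δ = 12.69°  ✓
  (0,3): δ = 63.35°  ·
  (1,2): δ = 95.36°  ·
  (1,3): δ = 44.70°  ✓
  (2,3): δ = 129.34°  ·
antipodal pairs: 2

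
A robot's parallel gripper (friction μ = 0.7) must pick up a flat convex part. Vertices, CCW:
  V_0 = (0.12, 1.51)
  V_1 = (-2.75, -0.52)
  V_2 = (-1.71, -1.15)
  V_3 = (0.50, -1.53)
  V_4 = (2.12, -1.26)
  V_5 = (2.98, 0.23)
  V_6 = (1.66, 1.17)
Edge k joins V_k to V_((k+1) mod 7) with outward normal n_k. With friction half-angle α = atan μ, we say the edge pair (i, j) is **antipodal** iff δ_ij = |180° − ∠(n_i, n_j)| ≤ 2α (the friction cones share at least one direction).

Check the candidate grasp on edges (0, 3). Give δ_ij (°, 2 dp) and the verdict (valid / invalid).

α = atan 0.7 = 34.99°;  2α = 69.98°
edge 0: e_0 = (-2.87, -2.03);  n_0 = (-0.5775, +0.8164)
edge 3: e_3 = (+1.62, +0.27);  n_3 = (+0.1644, -0.9864)
∠(n_0, n_3) = 154.19°
δ = |180° − 154.19°| = 25.81°
25.81° ≤ 2α = 69.98°  →  valid

δ = 25.81°, valid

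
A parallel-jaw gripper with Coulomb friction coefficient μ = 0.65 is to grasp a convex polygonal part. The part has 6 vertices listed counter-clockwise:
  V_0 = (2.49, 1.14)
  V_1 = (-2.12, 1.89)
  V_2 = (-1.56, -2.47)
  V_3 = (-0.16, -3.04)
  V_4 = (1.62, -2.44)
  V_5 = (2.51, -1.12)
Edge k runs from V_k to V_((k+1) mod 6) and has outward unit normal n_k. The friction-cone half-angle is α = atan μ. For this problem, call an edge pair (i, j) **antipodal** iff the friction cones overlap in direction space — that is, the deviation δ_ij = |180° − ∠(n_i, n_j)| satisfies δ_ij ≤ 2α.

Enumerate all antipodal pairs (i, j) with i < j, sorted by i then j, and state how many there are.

count = 5; pairs: (0,2), (0,3), (0,4), (1,4), (1,5)

α = atan 0.65 = 33.02°;  2α = 66.05°
n_0 = (+0.1606, +0.9870)
n_1 = (-0.9919, -0.1274)
n_2 = (-0.3771, -0.9262)
n_3 = (+0.3194, -0.9476)
n_4 = (+0.8291, -0.5590)
n_5 = (+1.0000, +0.0088)
  (0,1): δ = 73.44°  ·
  (0,2): δ = 12.91°  ✓
  (0,3): δ = 27.87°  ✓
  (0,4): δ = 65.25°  ✓
  (0,5): δ = 99.75°  ·
  (1,2): δ = 119.47°  ·
  (1,3): δ = 78.69°  ·
  (1,4): δ = 41.31°  ✓
  (1,5): δ = 6.81°  ✓
  (2,3): δ = 139.22°  ·
  (2,4): δ = 101.84°  ·
  (2,5): δ = 67.34°  ·
  (3,4): δ = 142.62°  ·
  (3,5): δ = 108.12°  ·
  (4,5): δ = 145.50°  ·
antipodal pairs: 5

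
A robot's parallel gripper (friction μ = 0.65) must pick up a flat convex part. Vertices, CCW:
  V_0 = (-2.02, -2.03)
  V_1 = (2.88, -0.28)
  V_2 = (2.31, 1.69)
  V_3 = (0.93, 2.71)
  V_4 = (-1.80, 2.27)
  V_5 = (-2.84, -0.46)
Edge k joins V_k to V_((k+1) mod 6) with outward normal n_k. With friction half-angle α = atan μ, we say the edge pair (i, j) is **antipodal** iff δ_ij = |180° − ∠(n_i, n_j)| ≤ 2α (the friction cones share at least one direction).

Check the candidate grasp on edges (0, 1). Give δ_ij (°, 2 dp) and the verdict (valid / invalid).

α = atan 0.65 = 33.02°;  2α = 66.05°
edge 0: e_0 = (+4.90, +1.75);  n_0 = (+0.3363, -0.9417)
edge 1: e_1 = (-0.57, +1.97);  n_1 = (+0.9606, +0.2779)
∠(n_0, n_1) = 86.48°
δ = |180° − 86.48°| = 93.52°
93.52° > 2α = 66.05°  →  invalid

δ = 93.52°, invalid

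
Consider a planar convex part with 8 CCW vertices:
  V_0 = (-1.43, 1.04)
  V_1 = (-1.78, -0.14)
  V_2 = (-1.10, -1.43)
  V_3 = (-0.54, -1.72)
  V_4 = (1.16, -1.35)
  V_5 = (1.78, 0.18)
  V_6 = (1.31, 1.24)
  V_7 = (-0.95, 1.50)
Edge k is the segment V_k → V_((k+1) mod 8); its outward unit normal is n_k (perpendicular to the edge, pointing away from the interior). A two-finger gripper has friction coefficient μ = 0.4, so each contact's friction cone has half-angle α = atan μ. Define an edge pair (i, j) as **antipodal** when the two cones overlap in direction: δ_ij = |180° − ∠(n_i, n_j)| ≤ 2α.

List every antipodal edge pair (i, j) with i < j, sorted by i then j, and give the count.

α = atan 0.4 = 21.80°;  2α = 43.60°
n_0 = (-0.9587, +0.2844)
n_1 = (-0.8846, -0.4663)
n_2 = (-0.4599, -0.8880)
n_3 = (+0.2127, -0.9771)
n_4 = (+0.9268, -0.3756)
n_5 = (+0.9142, +0.4053)
n_6 = (+0.1143, +0.9934)
n_7 = (-0.6919, +0.7220)
  (0,1): δ = 135.68°  ·
  (0,2): δ = 100.86°  ·
  (0,3): δ = 61.20°  ·
  (0,4): δ = 5.54°  ✓
  (0,5): δ = 40.43°  ✓
  (0,6): δ = 99.96°  ·
  (0,7): δ = 150.30°  ·
  (1,2): δ = 145.17°  ·
  (1,3): δ = 105.52°  ·
  (1,4): δ = 49.85°  ·
  (1,5): δ = 3.88°  ✓
  (1,6): δ = 55.64°  ·
  (1,7): δ = 105.99°  ·
  (2,3): δ = 140.34°  ·
  (2,4): δ = 84.68°  ·
  (2,5): δ = 38.71°  ✓
  (2,6): δ = 20.82°  ✓
  (2,7): δ = 71.16°  ·
  (3,4): δ = 124.34°  ·
  (3,5): δ = 78.37°  ·
  (3,6): δ = 18.84°  ✓
  (3,7): δ = 31.50°  ✓
  (4,5): δ = 134.03°  ·
  (4,6): δ = 74.50°  ·
  (4,7): δ = 24.16°  ✓
  (5,6): δ = 120.48°  ·
  (5,7): δ = 70.13°  ·
  (6,7): δ = 129.66°  ·
antipodal pairs: 8

count = 8; pairs: (0,4), (0,5), (1,5), (2,5), (2,6), (3,6), (3,7), (4,7)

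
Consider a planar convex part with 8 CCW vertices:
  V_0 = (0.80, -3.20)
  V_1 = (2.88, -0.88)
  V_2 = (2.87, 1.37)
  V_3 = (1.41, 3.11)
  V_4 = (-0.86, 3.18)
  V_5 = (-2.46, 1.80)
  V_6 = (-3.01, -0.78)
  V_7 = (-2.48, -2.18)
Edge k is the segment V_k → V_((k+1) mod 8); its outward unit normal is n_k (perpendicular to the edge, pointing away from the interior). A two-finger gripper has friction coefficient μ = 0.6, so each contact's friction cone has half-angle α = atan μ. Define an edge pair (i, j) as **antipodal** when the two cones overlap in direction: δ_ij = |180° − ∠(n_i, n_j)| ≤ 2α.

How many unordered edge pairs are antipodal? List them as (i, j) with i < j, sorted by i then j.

α = atan 0.6 = 30.96°;  2α = 61.93°
n_0 = (+0.7446, -0.6675)
n_1 = (+1.0000, +0.0044)
n_2 = (+0.7661, +0.6428)
n_3 = (+0.0308, +0.9995)
n_4 = (-0.6531, +0.7572)
n_5 = (-0.9780, +0.2085)
n_6 = (-0.9352, -0.3541)
n_7 = (-0.2969, -0.9549)
  (0,1): δ = 137.87°  ·
  (0,2): δ = 98.12°  ·
  (0,3): δ = 49.89°  ✓
  (0,4): δ = 7.34°  ✓
  (0,5): δ = 29.84°  ✓
  (0,6): δ = 62.61°  ·
  (0,7): δ = 114.60°  ·
  (1,2): δ = 140.26°  ·
  (1,3): δ = 92.02°  ·
  (1,4): δ = 49.48°  ✓
  (1,5): δ = 12.29°  ✓
  (1,6): δ = 20.48°  ✓
  (1,7): δ = 72.47°  ·
  (2,3): δ = 131.77°  ·
  (2,4): δ = 89.22°  ·
  (2,5): δ = 52.03°  ✓
  (2,6): δ = 19.26°  ✓
  (2,7): δ = 32.73°  ✓
  (3,4): δ = 137.46°  ·
  (3,5): δ = 100.27°  ·
  (3,6): δ = 67.50°  ·
  (3,7): δ = 15.51°  ✓
  (4,5): δ = 142.81°  ·
  (4,6): δ = 110.04°  ·
  (4,7): δ = 58.05°  ✓
  (5,6): δ = 147.23°  ·
  (5,7): δ = 95.24°  ·
  (6,7): δ = 128.01°  ·
antipodal pairs: 11

count = 11; pairs: (0,3), (0,4), (0,5), (1,4), (1,5), (1,6), (2,5), (2,6), (2,7), (3,7), (4,7)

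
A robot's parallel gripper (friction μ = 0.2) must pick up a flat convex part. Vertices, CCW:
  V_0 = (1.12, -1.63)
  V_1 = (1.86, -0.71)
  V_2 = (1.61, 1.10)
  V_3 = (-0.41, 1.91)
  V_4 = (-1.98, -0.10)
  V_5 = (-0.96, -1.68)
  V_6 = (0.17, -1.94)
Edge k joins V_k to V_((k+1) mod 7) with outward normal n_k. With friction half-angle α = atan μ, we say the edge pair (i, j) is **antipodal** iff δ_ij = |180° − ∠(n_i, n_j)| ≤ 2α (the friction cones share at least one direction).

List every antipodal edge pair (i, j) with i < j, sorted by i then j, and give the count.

α = atan 0.2 = 11.31°;  2α = 22.62°
n_0 = (+0.7792, -0.6268)
n_1 = (+0.9906, +0.1368)
n_2 = (+0.3722, +0.9282)
n_3 = (-0.7881, +0.6156)
n_4 = (-0.8401, -0.5424)
n_5 = (-0.2242, -0.9745)
n_6 = (+0.3102, -0.9507)
  (0,1): δ = 133.32°  ·
  (0,2): δ = 73.04°  ·
  (0,3): δ = 0.82°  ✓
  (0,4): δ = 71.66°  ·
  (0,5): δ = 115.85°  ·
  (0,6): δ = 146.88°  ·
  (1,2): δ = 119.71°  ·
  (1,3): δ = 45.86°  ·
  (1,4): δ = 24.98°  ·
  (1,5): δ = 69.18°  ·
  (1,6): δ = 100.21°  ·
  (2,3): δ = 106.14°  ·
  (2,4): δ = 35.30°  ·
  (2,5): δ = 8.89°  ✓
  (2,6): δ = 39.92°  ·
  (3,4): δ = 109.16°  ·
  (3,5): δ = 64.96°  ·
  (3,6): δ = 33.93°  ·
  (4,5): δ = 135.80°  ·
  (4,6): δ = 104.77°  ·
  (5,6): δ = 148.97°  ·
antipodal pairs: 2

count = 2; pairs: (0,3), (2,5)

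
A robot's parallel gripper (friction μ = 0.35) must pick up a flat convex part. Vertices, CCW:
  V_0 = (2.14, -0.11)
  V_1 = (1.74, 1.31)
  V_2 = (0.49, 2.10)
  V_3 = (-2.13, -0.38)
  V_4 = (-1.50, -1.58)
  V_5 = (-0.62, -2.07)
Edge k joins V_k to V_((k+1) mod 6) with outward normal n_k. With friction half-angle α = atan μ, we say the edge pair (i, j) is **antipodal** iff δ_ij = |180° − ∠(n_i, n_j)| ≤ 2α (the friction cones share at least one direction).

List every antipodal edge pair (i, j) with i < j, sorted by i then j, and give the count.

count = 4; pairs: (0,3), (1,3), (1,4), (2,5)

α = atan 0.35 = 19.29°;  2α = 38.58°
n_0 = (+0.9625, +0.2711)
n_1 = (+0.5342, +0.8453)
n_2 = (-0.6874, +0.7262)
n_3 = (-0.8854, -0.4648)
n_4 = (-0.4865, -0.8737)
n_5 = (+0.5790, -0.8153)
  (0,1): δ = 138.02°  ·
  (0,2): δ = 62.30°  ·
  (0,3): δ = 11.97°  ✓
  (0,4): δ = 45.16°  ·
  (0,5): δ = 109.65°  ·
  (1,2): δ = 104.28°  ·
  (1,3): δ = 30.01°  ✓
  (1,4): δ = 3.18°  ✓
  (1,5): δ = 67.67°  ·
  (2,3): δ = 105.73°  ·
  (2,4): δ = 72.54°  ·
  (2,5): δ = 8.05°  ✓
  (3,4): δ = 146.81°  ·
  (3,5): δ = 82.32°  ·
  (4,5): δ = 115.51°  ·
antipodal pairs: 4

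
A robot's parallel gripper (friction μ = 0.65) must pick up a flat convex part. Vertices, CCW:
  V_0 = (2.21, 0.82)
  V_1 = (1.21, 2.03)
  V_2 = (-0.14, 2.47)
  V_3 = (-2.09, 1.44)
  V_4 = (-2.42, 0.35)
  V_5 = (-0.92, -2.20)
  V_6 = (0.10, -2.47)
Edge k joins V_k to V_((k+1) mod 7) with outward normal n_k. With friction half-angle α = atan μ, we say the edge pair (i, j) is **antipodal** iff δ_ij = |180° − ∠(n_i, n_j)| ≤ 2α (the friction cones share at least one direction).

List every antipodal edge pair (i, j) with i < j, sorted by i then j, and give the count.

α = atan 0.65 = 33.02°;  2α = 66.05°
n_0 = (+0.7708, +0.6370)
n_1 = (+0.3099, +0.9508)
n_2 = (-0.4671, +0.8842)
n_3 = (-0.9571, +0.2898)
n_4 = (-0.8619, -0.5070)
n_5 = (-0.2559, -0.9667)
n_6 = (+0.8418, -0.5399)
  (0,1): δ = 147.62°  ·
  (0,2): δ = 101.73°  ·
  (0,3): δ = 56.42°  ✓
  (0,4): δ = 9.11°  ✓
  (0,5): δ = 35.60°  ✓
  (0,6): δ = 107.75°  ·
  (1,2): δ = 134.10°  ·
  (1,3): δ = 88.79°  ·
  (1,4): δ = 41.48°  ✓
  (1,5): δ = 3.23°  ✓
  (1,6): δ = 75.38°  ·
  (2,3): δ = 134.69°  ·
  (2,4): δ = 87.38°  ·
  (2,5): δ = 42.67°  ✓
  (2,6): δ = 29.48°  ✓
  (3,4): δ = 132.69°  ·
  (3,5): δ = 87.98°  ·
  (3,6): δ = 15.83°  ✓
  (4,5): δ = 135.29°  ·
  (4,6): δ = 63.14°  ✓
  (5,6): δ = 107.85°  ·
antipodal pairs: 9

count = 9; pairs: (0,3), (0,4), (0,5), (1,4), (1,5), (2,5), (2,6), (3,6), (4,6)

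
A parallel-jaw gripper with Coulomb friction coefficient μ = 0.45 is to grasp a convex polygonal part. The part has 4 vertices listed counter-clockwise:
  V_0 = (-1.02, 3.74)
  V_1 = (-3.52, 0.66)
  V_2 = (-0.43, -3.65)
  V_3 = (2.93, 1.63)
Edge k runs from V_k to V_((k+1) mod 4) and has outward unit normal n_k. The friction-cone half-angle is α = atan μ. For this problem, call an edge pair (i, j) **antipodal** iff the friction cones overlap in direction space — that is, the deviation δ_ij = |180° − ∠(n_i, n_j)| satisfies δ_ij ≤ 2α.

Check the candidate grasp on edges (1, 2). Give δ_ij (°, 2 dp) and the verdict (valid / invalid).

α = atan 0.45 = 24.23°;  2α = 48.46°
edge 1: e_1 = (+3.09, -4.31);  n_1 = (-0.8127, -0.5827)
edge 2: e_2 = (+3.36, +5.28);  n_2 = (+0.8437, -0.5369)
∠(n_1, n_2) = 111.89°
δ = |180° − 111.89°| = 68.11°
68.11° > 2α = 48.46°  →  invalid

δ = 68.11°, invalid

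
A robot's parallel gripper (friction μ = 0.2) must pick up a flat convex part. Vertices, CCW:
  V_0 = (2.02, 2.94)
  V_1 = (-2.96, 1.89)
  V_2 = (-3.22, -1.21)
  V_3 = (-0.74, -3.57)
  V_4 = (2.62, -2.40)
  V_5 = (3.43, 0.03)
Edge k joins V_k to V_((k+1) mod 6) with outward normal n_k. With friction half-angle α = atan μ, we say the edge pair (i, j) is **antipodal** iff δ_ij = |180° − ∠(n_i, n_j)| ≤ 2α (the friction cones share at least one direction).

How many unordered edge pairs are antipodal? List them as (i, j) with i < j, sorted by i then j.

count = 3; pairs: (0,3), (1,4), (2,5)

α = atan 0.2 = 11.31°;  2α = 22.62°
n_0 = (-0.2063, +0.9785)
n_1 = (-0.9965, +0.0836)
n_2 = (-0.6894, -0.7244)
n_3 = (+0.3288, -0.9444)
n_4 = (+0.9487, -0.3162)
n_5 = (+0.8999, +0.4360)
  (0,1): δ = 106.70°  ·
  (0,2): δ = 55.49°  ·
  (0,3): δ = 7.29°  ✓
  (0,4): δ = 59.66°  ·
  (0,5): δ = 103.95°  ·
  (1,2): δ = 128.79°  ·
  (1,3): δ = 66.01°  ·
  (1,4): δ = 13.64°  ✓
  (1,5): δ = 30.65°  ·
  (2,3): δ = 117.22°  ·
  (2,4): δ = 64.86°  ·
  (2,5): δ = 20.57°  ✓
  (3,4): δ = 127.63°  ·
  (3,5): δ = 83.35°  ·
  (4,5): δ = 135.71°  ·
antipodal pairs: 3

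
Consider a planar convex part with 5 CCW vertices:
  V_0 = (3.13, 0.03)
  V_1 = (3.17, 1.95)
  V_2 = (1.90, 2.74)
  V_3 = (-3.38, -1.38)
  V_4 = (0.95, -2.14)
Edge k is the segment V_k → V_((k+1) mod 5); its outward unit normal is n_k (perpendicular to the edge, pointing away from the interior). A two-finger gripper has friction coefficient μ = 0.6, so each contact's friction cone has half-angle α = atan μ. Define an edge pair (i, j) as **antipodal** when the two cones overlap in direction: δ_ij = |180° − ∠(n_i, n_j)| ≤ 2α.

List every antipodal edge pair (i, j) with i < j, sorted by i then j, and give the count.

count = 4; pairs: (0,2), (1,3), (2,3), (2,4)

α = atan 0.6 = 30.96°;  2α = 61.93°
n_0 = (+0.9998, -0.0208)
n_1 = (+0.5282, +0.8491)
n_2 = (-0.6152, +0.7884)
n_3 = (-0.1729, -0.9849)
n_4 = (+0.7055, -0.7087)
  (0,1): δ = 120.69°  ·
  (0,2): δ = 50.84°  ✓
  (0,3): δ = 81.24°  ·
  (0,4): δ = 136.06°  ·
  (1,2): δ = 110.15°  ·
  (1,3): δ = 21.93°  ✓
  (1,4): δ = 76.75°  ·
  (2,3): δ = 47.92°  ✓
  (2,4): δ = 6.90°  ✓
  (3,4): δ = 125.18°  ·
antipodal pairs: 4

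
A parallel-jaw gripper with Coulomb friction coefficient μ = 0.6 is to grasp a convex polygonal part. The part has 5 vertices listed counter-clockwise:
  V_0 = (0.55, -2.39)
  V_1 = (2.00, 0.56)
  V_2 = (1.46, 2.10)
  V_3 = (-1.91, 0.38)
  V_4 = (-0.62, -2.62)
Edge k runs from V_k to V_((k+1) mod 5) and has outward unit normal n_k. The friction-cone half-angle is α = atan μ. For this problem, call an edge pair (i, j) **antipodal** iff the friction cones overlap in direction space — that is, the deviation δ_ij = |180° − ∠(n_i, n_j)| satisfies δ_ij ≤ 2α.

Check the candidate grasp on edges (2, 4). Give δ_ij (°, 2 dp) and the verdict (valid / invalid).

α = atan 0.6 = 30.96°;  2α = 61.93°
edge 2: e_2 = (-3.37, -1.72);  n_2 = (-0.4546, +0.8907)
edge 4: e_4 = (+1.17, +0.23);  n_4 = (+0.1929, -0.9812)
∠(n_2, n_4) = 164.08°
δ = |180° − 164.08°| = 15.92°
15.92° ≤ 2α = 61.93°  →  valid

δ = 15.92°, valid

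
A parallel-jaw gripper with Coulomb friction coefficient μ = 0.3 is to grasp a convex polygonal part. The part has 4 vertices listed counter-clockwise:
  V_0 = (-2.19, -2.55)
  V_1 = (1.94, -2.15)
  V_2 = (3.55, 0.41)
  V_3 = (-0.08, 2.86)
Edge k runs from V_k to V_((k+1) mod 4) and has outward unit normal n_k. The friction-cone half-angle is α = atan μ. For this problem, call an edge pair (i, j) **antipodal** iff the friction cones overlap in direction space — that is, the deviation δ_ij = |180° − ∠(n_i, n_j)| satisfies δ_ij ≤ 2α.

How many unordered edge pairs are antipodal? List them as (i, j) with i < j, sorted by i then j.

α = atan 0.3 = 16.70°;  2α = 33.40°
n_0 = (+0.0964, -0.9953)
n_1 = (+0.8465, -0.5324)
n_2 = (+0.5594, +0.8289)
n_3 = (-0.9316, +0.3634)
  (0,1): δ = 127.70°  ·
  (0,2): δ = 39.55°  ·
  (0,3): δ = 63.16°  ·
  (1,2): δ = 91.85°  ·
  (1,3): δ = 10.86°  ✓
  (2,3): δ = 77.29°  ·
antipodal pairs: 1

count = 1; pairs: (1,3)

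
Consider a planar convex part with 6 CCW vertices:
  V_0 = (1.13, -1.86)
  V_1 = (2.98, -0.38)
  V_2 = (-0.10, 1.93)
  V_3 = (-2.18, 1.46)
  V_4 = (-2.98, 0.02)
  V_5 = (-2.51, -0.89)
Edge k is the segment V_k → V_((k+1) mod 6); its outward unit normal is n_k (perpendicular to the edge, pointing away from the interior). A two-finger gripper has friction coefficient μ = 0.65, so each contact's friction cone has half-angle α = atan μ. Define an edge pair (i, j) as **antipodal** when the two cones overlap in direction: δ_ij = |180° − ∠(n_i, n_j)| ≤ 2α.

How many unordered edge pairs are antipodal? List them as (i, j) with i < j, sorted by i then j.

α = atan 0.65 = 33.02°;  2α = 66.05°
n_0 = (+0.6247, -0.7809)
n_1 = (+0.6000, +0.8000)
n_2 = (-0.2204, +0.9754)
n_3 = (-0.8742, +0.4856)
n_4 = (-0.8885, -0.4589)
n_5 = (-0.2575, -0.9663)
  (0,1): δ = 75.53°  ·
  (0,2): δ = 25.93°  ✓
  (0,3): δ = 22.29°  ✓
  (0,4): δ = 78.66°  ·
  (0,5): δ = 126.42°  ·
  (1,2): δ = 130.40°  ·
  (1,3): δ = 82.18°  ·
  (1,4): δ = 25.81°  ✓
  (1,5): δ = 21.95°  ✓
  (2,3): δ = 131.79°  ·
  (2,4): δ = 75.42°  ·
  (2,5): δ = 27.65°  ✓
  (3,4): δ = 123.63°  ·
  (3,5): δ = 75.87°  ·
  (4,5): δ = 132.24°  ·
antipodal pairs: 5

count = 5; pairs: (0,2), (0,3), (1,4), (1,5), (2,5)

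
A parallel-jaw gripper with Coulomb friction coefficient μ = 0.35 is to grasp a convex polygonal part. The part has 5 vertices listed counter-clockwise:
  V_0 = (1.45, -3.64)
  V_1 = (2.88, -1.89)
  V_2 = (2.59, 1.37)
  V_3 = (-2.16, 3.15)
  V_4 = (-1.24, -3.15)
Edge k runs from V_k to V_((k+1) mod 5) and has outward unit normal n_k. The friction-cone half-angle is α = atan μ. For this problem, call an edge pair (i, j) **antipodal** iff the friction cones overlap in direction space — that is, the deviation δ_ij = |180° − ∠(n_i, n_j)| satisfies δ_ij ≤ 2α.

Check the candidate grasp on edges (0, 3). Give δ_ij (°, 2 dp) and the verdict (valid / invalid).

α = atan 0.35 = 19.29°;  2α = 38.58°
edge 0: e_0 = (+1.43, +1.75);  n_0 = (+0.7744, -0.6328)
edge 3: e_3 = (+0.92, -6.30);  n_3 = (-0.9895, -0.1445)
∠(n_0, n_3) = 132.44°
δ = |180° − 132.44°| = 47.56°
47.56° > 2α = 38.58°  →  invalid

δ = 47.56°, invalid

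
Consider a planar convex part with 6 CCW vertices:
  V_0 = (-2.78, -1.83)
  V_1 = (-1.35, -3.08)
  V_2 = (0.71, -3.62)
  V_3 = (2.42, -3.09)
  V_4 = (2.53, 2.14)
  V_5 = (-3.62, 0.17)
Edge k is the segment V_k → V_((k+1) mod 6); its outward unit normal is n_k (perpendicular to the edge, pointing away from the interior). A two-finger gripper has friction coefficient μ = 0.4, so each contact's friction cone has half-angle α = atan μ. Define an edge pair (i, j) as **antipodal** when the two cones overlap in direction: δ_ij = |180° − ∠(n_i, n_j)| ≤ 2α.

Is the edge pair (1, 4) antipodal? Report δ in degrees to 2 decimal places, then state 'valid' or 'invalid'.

δ = 32.45°, valid

α = atan 0.4 = 21.80°;  2α = 43.60°
edge 1: e_1 = (+2.06, -0.54);  n_1 = (-0.2536, -0.9673)
edge 4: e_4 = (-6.15, -1.97);  n_4 = (-0.3051, +0.9523)
∠(n_1, n_4) = 147.55°
δ = |180° − 147.55°| = 32.45°
32.45° ≤ 2α = 43.60°  →  valid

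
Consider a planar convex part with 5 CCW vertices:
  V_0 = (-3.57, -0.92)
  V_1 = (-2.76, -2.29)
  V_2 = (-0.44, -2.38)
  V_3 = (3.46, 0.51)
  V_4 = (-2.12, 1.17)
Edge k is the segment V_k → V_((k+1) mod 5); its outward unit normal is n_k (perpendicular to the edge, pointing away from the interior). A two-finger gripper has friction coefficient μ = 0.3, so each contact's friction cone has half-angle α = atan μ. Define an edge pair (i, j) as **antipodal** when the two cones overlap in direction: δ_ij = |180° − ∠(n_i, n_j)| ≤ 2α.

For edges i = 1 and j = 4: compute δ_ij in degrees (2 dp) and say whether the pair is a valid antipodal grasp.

α = atan 0.3 = 16.70°;  2α = 33.40°
edge 1: e_1 = (+2.32, -0.09);  n_1 = (-0.0388, -0.9992)
edge 4: e_4 = (-1.45, -2.09);  n_4 = (-0.8216, +0.5700)
∠(n_1, n_4) = 122.53°
δ = |180° − 122.53°| = 57.47°
57.47° > 2α = 33.40°  →  invalid

δ = 57.47°, invalid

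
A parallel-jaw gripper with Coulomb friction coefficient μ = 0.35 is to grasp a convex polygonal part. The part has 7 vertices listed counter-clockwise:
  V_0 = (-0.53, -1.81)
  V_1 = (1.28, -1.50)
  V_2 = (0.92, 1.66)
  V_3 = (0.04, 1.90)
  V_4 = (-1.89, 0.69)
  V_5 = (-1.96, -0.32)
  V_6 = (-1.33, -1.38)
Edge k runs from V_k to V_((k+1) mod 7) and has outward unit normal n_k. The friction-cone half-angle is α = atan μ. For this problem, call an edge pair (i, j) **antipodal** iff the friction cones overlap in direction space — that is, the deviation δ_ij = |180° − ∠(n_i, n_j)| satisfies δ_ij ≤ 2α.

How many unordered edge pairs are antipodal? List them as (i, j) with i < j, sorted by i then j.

count = 5; pairs: (0,2), (0,3), (1,4), (1,5), (2,6)

α = atan 0.35 = 19.29°;  2α = 38.58°
n_0 = (+0.1688, -0.9856)
n_1 = (+0.9936, +0.1132)
n_2 = (+0.2631, +0.9648)
n_3 = (-0.5312, +0.8473)
n_4 = (-0.9976, +0.0691)
n_5 = (-0.8596, -0.5109)
n_6 = (-0.4734, -0.8808)
  (0,1): δ = 93.22°  ·
  (0,2): δ = 24.97°  ✓
  (0,3): δ = 22.37°  ✓
  (0,4): δ = 76.32°  ·
  (0,5): δ = 111.01°  ·
  (0,6): δ = 142.02°  ·
  (1,2): δ = 111.75°  ·
  (1,3): δ = 64.41°  ·
  (1,4): δ = 10.46°  ✓
  (1,5): δ = 24.23°  ✓
  (1,6): δ = 55.24°  ·
  (2,3): δ = 132.66°  ·
  (2,4): δ = 78.71°  ·
  (2,5): δ = 44.02°  ·
  (2,6): δ = 13.00°  ✓
  (3,4): δ = 126.05°  ·
  (3,5): δ = 91.36°  ·
  (3,6): δ = 60.34°  ·
  (4,5): δ = 145.31°  ·
  (4,6): δ = 114.29°  ·
  (5,6): δ = 148.98°  ·
antipodal pairs: 5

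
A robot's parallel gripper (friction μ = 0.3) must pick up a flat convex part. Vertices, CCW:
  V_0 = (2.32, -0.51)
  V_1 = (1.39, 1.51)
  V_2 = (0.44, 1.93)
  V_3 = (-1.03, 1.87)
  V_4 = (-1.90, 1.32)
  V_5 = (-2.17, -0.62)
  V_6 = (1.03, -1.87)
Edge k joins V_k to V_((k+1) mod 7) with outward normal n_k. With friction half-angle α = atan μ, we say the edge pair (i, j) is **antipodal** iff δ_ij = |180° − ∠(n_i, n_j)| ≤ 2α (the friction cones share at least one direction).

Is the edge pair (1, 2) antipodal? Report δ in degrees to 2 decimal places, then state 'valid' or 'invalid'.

δ = 153.81°, invalid

α = atan 0.3 = 16.70°;  2α = 33.40°
edge 1: e_1 = (-0.95, +0.42);  n_1 = (+0.4044, +0.9146)
edge 2: e_2 = (-1.47, -0.06);  n_2 = (-0.0408, +0.9992)
∠(n_1, n_2) = 26.19°
δ = |180° − 26.19°| = 153.81°
153.81° > 2α = 33.40°  →  invalid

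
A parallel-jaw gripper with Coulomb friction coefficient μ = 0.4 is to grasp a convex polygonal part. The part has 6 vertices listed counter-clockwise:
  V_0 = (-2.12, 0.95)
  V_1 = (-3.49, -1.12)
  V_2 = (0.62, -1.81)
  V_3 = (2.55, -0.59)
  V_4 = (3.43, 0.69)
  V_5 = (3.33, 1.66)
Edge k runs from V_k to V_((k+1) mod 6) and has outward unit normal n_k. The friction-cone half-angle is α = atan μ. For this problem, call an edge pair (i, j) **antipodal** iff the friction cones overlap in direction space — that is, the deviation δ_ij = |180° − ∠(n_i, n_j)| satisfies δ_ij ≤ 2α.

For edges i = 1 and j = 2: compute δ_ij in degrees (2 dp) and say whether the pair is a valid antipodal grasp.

δ = 138.17°, invalid

α = atan 0.4 = 21.80°;  2α = 43.60°
edge 1: e_1 = (+4.11, -0.69);  n_1 = (-0.1656, -0.9862)
edge 2: e_2 = (+1.93, +1.22);  n_2 = (+0.5343, -0.8453)
∠(n_1, n_2) = 41.83°
δ = |180° − 41.83°| = 138.17°
138.17° > 2α = 43.60°  →  invalid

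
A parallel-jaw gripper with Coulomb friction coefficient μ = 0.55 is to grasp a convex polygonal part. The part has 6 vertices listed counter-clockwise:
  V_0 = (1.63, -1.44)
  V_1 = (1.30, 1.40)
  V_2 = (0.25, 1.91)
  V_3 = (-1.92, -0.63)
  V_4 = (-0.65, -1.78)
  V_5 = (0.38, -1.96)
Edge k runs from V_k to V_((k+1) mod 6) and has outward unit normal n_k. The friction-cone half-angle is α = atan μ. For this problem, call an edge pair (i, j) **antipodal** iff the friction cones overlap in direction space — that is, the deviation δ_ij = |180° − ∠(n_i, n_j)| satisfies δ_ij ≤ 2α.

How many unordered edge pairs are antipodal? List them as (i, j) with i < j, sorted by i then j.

count = 6; pairs: (0,2), (0,3), (1,3), (1,4), (1,5), (2,5)

α = atan 0.55 = 28.81°;  2α = 57.62°
n_0 = (+0.9933, +0.1154)
n_1 = (+0.4369, +0.8995)
n_2 = (-0.7603, +0.6496)
n_3 = (-0.6712, -0.7413)
n_4 = (-0.1721, -0.9851)
n_5 = (+0.3841, -0.9233)
  (0,1): δ = 122.53°  ·
  (0,2): δ = 47.14°  ✓
  (0,3): δ = 41.21°  ✓
  (0,4): δ = 73.46°  ·
  (0,5): δ = 105.96°  ·
  (1,2): δ = 104.60°  ·
  (1,3): δ = 16.25°  ✓
  (1,4): δ = 15.99°  ✓
  (1,5): δ = 48.49°  ✓
  (2,3): δ = 91.65°  ·
  (2,4): δ = 59.40°  ·
  (2,5): δ = 26.90°  ✓
  (3,4): δ = 147.75°  ·
  (3,5): δ = 115.25°  ·
  (4,5): δ = 147.50°  ·
antipodal pairs: 6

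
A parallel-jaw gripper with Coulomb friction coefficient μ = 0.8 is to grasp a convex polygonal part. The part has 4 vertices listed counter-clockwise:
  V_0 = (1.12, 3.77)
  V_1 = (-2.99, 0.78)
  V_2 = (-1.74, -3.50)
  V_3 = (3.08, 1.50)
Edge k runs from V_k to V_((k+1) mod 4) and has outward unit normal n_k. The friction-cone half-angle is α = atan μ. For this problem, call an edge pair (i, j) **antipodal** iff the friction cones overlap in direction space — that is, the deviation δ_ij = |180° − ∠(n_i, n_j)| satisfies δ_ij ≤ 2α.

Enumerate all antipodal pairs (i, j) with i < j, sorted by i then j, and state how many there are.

α = atan 0.8 = 38.66°;  2α = 77.32°
n_0 = (-0.5883, +0.8087)
n_1 = (-0.9599, -0.2803)
n_2 = (+0.7199, -0.6940)
n_3 = (+0.7569, +0.6535)
  (0,1): δ = 109.75°  ·
  (0,2): δ = 10.01°  ✓
  (0,3): δ = 94.77°  ·
  (1,2): δ = 60.23°  ✓
  (1,3): δ = 24.53°  ✓
  (2,3): δ = 95.24°  ·
antipodal pairs: 3

count = 3; pairs: (0,2), (1,2), (1,3)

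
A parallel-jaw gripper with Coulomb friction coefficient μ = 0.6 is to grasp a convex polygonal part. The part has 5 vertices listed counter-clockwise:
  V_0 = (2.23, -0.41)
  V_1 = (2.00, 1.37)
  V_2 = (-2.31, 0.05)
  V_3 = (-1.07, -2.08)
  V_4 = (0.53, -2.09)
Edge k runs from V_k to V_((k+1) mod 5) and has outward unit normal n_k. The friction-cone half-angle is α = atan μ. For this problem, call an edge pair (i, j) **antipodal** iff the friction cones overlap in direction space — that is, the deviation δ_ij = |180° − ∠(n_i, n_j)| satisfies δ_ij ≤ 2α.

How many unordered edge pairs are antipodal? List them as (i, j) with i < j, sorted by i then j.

count = 3; pairs: (0,2), (1,3), (1,4)

α = atan 0.6 = 30.96°;  2α = 61.93°
n_0 = (+0.9918, +0.1281)
n_1 = (-0.2928, +0.9562)
n_2 = (-0.8642, -0.5031)
n_3 = (-0.0062, -1.0000)
n_4 = (+0.7029, -0.7113)
  (0,1): δ = 80.33°  ·
  (0,2): δ = 22.84°  ✓
  (0,3): δ = 82.28°  ·
  (0,4): δ = 127.30°  ·
  (1,2): δ = 76.82°  ·
  (1,3): δ = 17.39°  ✓
  (1,4): δ = 27.63°  ✓
  (2,3): δ = 120.56°  ·
  (2,4): δ = 75.55°  ·
  (3,4): δ = 134.98°  ·
antipodal pairs: 3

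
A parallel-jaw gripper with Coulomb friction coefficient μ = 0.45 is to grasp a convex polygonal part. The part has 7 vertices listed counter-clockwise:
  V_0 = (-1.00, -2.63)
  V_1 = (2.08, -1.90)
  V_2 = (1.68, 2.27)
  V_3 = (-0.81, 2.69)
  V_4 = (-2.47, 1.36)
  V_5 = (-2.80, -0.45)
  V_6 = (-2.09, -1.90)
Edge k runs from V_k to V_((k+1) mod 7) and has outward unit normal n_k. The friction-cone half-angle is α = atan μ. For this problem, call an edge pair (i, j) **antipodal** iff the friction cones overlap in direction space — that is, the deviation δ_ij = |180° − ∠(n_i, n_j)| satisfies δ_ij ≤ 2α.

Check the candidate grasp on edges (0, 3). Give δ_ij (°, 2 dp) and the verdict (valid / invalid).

α = atan 0.45 = 24.23°;  2α = 48.46°
edge 0: e_0 = (+3.08, +0.73);  n_0 = (+0.2306, -0.9730)
edge 3: e_3 = (-1.66, -1.33);  n_3 = (-0.6253, +0.7804)
∠(n_0, n_3) = 154.63°
δ = |180° − 154.63°| = 25.37°
25.37° ≤ 2α = 48.46°  →  valid

δ = 25.37°, valid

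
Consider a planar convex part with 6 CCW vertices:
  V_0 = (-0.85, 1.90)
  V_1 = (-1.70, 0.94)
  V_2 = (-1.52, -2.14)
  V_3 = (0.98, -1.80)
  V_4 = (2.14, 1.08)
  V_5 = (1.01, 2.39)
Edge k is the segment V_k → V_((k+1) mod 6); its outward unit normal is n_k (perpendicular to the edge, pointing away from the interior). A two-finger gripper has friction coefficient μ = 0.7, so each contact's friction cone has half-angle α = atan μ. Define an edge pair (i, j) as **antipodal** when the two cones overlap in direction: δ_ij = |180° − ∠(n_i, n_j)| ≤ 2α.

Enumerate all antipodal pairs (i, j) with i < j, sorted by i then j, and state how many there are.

α = atan 0.7 = 34.99°;  2α = 69.98°
n_0 = (-0.7487, +0.6629)
n_1 = (-0.9983, -0.0583)
n_2 = (+0.1348, -0.9909)
n_3 = (+0.9276, -0.3736)
n_4 = (+0.7572, +0.6532)
n_5 = (-0.2547, +0.9670)
  (0,1): δ = 135.13°  ·
  (0,2): δ = 40.73°  ✓
  (0,3): δ = 19.58°  ✓
  (0,4): δ = 82.30°  ·
  (0,5): δ = 146.28°  ·
  (1,2): δ = 85.60°  ·
  (1,3): δ = 25.28°  ✓
  (1,4): δ = 37.44°  ✓
  (1,5): δ = 101.41°  ·
  (2,3): δ = 119.68°  ·
  (2,4): δ = 56.96°  ✓
  (2,5): δ = 7.01°  ✓
  (3,4): δ = 117.28°  ·
  (3,5): δ = 53.30°  ✓
  (4,5): δ = 116.02°  ·
antipodal pairs: 7

count = 7; pairs: (0,2), (0,3), (1,3), (1,4), (2,4), (2,5), (3,5)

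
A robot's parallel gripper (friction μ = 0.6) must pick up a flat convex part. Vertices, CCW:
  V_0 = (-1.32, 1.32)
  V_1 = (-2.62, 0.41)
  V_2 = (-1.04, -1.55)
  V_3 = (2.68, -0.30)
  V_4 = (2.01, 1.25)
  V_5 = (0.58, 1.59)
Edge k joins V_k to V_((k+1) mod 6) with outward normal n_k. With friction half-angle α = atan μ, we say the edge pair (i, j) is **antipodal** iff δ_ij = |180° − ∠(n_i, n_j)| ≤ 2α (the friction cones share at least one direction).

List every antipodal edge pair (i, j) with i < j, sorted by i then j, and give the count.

α = atan 0.6 = 30.96°;  2α = 61.93°
n_0 = (-0.5735, +0.8192)
n_1 = (-0.7785, -0.6276)
n_2 = (+0.3185, -0.9479)
n_3 = (+0.9179, +0.3968)
n_4 = (+0.2313, +0.9729)
n_5 = (-0.1407, +0.9901)
  (0,1): δ = 86.12°  ·
  (0,2): δ = 16.42°  ✓
  (0,3): δ = 78.38°  ·
  (0,4): δ = 131.63°  ·
  (0,5): δ = 153.10°  ·
  (1,2): δ = 110.30°  ·
  (1,3): δ = 15.50°  ✓
  (1,4): δ = 37.75°  ✓
  (1,5): δ = 59.21°  ✓
  (2,3): δ = 85.20°  ·
  (2,4): δ = 31.95°  ✓
  (2,5): δ = 10.49°  ✓
  (3,4): δ = 126.75°  ·
  (3,5): δ = 105.29°  ·
  (4,5): δ = 158.54°  ·
antipodal pairs: 6

count = 6; pairs: (0,2), (1,3), (1,4), (1,5), (2,4), (2,5)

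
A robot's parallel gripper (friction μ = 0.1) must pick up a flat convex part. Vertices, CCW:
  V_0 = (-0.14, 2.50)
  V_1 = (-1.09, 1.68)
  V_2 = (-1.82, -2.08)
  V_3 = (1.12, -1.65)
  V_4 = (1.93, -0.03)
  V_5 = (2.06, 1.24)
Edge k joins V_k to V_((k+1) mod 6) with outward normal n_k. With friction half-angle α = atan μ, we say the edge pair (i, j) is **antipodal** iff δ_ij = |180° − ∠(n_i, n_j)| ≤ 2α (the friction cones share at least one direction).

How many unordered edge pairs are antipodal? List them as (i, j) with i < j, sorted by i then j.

α = atan 0.1 = 5.71°;  2α = 11.42°
n_0 = (-0.6534, +0.7570)
n_1 = (-0.9817, +0.1906)
n_2 = (+0.1447, -0.9895)
n_3 = (+0.8944, -0.4472)
n_4 = (+0.9948, -0.1018)
n_5 = (+0.4970, +0.8678)
  (0,1): δ = 141.79°  ·
  (0,2): δ = 32.48°  ·
  (0,3): δ = 22.64°  ·
  (0,4): δ = 43.36°  ·
  (0,5): δ = 109.40°  ·
  (1,2): δ = 70.69°  ·
  (1,3): δ = 15.58°  ·
  (1,4): δ = 5.14°  ✓
  (1,5): δ = 71.19°  ·
  (2,3): δ = 124.89°  ·
  (2,4): δ = 104.17°  ·
  (2,5): δ = 38.12°  ·
  (3,4): δ = 159.28°  ·
  (3,5): δ = 93.24°  ·
  (4,5): δ = 113.96°  ·
antipodal pairs: 1

count = 1; pairs: (1,4)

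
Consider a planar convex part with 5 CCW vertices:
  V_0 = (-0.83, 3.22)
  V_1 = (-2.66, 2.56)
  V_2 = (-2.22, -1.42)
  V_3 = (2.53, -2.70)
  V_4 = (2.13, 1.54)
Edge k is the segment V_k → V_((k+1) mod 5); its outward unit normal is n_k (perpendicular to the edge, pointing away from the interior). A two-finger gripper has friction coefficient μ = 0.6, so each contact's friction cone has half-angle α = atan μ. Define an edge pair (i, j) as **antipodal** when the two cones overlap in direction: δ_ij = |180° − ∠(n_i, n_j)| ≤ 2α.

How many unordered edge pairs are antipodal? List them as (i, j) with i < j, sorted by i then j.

count = 4; pairs: (0,2), (1,3), (1,4), (2,4)

α = atan 0.6 = 30.96°;  2α = 61.93°
n_0 = (-0.3393, +0.9407)
n_1 = (-0.9939, -0.1099)
n_2 = (-0.2602, -0.9656)
n_3 = (+0.9956, +0.0939)
n_4 = (+0.4936, +0.8697)
  (0,1): δ = 103.52°  ·
  (0,2): δ = 34.91°  ✓
  (0,3): δ = 75.56°  ·
  (0,4): δ = 130.59°  ·
  (1,2): δ = 111.39°  ·
  (1,3): δ = 0.92°  ✓
  (1,4): δ = 54.11°  ✓
  (2,3): δ = 69.53°  ·
  (2,4): δ = 14.50°  ✓
  (3,4): δ = 124.97°  ·
antipodal pairs: 4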